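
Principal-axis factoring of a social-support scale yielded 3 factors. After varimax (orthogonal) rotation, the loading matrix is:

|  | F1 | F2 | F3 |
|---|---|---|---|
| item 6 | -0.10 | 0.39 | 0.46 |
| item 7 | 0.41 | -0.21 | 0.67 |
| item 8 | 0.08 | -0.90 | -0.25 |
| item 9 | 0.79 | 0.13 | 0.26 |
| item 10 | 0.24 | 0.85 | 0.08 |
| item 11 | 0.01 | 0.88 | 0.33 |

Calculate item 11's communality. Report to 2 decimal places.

h² = 0.01² + 0.88² + 0.33² = 0.0001 + 0.7744 + 0.1089 = 0.8834

0.88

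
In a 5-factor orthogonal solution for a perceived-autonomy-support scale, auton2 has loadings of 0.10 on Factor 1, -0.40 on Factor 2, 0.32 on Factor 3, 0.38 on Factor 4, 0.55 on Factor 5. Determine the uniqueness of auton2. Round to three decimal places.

h² = 0.10² + (-0.40)² + 0.32² + 0.38² + 0.55² = 0.0100 + 0.1600 + 0.1024 + 0.1444 + 0.3025 = 0.7193
Uniqueness u² = 1 − h² = 1 − 0.7193 = 0.2807

0.281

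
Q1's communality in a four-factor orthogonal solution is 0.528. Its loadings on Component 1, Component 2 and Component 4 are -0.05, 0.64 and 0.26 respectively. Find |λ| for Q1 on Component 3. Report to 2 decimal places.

Under orthogonal rotation h² = Σλ², so λ_Component 3² = h² − (0.4797) = 0.528 − 0.4797 = 0.0483.
|λ| = √0.0483 = 0.2198.

0.22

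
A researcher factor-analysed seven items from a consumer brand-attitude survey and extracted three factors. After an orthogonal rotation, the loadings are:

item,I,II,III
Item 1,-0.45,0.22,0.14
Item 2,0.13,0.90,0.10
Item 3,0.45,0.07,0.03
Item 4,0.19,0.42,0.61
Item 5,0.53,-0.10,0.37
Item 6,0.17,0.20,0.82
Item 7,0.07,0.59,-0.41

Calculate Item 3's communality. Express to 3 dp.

h² = 0.45² + 0.07² + 0.03² = 0.2025 + 0.0049 + 0.0009 = 0.2083

0.208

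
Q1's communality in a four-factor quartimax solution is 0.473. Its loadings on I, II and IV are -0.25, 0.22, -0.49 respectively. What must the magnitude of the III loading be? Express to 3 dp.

Under orthogonal rotation h² = Σλ², so λ_III² = h² − (0.3510) = 0.473 − 0.3510 = 0.1220.
|λ| = √0.1220 = 0.3493.

0.349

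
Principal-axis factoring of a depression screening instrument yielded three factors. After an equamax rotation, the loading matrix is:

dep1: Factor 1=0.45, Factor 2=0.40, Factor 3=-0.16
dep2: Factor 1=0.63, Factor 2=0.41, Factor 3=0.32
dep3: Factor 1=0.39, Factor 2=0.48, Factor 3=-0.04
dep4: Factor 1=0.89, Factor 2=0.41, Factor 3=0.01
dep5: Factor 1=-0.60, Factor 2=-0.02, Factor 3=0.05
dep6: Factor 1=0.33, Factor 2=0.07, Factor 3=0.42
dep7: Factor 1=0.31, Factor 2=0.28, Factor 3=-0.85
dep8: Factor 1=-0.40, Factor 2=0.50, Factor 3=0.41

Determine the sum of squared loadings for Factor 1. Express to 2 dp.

2.27

SS loadings for Factor 1 = 0.45² + 0.63² + 0.39² + 0.89² + (-0.60)² + 0.33² + 0.31² + (-0.40)² = 0.2025 + 0.3969 + 0.1521 + 0.7921 + 0.3600 + 0.1089 + 0.0961 + 0.1600 = 2.2686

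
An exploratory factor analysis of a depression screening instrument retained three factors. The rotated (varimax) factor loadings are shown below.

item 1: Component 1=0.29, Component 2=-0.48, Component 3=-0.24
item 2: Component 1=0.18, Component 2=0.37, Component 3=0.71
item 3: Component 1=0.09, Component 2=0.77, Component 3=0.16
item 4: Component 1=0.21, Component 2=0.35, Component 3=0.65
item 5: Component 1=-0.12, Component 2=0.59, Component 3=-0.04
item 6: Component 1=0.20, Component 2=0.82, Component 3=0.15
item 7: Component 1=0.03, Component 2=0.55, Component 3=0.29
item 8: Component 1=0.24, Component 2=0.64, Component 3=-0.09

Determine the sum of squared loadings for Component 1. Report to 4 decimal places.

SS loadings for Component 1 = 0.29² + 0.18² + 0.09² + 0.21² + (-0.12)² + 0.20² + 0.03² + 0.24² = 0.0841 + 0.0324 + 0.0081 + 0.0441 + 0.0144 + 0.0400 + 0.0009 + 0.0576 = 0.2816

0.2816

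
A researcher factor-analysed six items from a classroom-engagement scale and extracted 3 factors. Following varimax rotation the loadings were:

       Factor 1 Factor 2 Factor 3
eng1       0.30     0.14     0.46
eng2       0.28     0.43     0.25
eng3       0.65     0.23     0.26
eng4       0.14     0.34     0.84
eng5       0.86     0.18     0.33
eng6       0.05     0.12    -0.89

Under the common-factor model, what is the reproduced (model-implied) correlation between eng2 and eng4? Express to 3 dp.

0.395

r̂ = Σ λ_i·λ_j across factors = (0.28)(0.14) + (0.43)(0.34) + (0.25)(0.84)
  = +0.0392 +0.1462 +0.2100 = 0.3954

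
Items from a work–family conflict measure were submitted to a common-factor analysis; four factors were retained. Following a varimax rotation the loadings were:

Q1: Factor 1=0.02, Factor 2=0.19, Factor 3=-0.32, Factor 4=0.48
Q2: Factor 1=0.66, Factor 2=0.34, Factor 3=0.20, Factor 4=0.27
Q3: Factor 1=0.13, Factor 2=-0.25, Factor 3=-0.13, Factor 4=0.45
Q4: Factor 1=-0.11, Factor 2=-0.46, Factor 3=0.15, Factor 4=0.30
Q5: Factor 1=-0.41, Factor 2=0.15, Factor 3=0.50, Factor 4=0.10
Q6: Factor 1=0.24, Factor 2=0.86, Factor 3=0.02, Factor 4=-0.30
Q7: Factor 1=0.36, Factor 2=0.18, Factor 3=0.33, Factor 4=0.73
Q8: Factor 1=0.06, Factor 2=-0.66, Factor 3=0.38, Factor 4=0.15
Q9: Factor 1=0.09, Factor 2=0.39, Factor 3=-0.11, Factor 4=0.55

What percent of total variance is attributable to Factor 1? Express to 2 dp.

9.24%

SS loadings for Factor 1 = 0.02² + 0.66² + 0.13² + (-0.11)² + (-0.41)² + 0.24² + 0.36² + 0.06² + 0.09² = 0.8320
With 9 standardized items, total variance = 9. Proportion = 0.8320/9 = 0.0924 → 9.24%.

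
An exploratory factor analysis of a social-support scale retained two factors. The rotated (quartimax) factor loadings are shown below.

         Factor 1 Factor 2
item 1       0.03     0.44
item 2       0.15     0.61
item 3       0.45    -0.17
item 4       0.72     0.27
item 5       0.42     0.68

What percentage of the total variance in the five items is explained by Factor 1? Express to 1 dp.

18.4%

SS loadings for Factor 1 = 0.03² + 0.15² + 0.45² + 0.72² + 0.42² = 0.9207
With 5 standardized items, total variance = 5. Proportion = 0.9207/5 = 0.1841 → 18.41%.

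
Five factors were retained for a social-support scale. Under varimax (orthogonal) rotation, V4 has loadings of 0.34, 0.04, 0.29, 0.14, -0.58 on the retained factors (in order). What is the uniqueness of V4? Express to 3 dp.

0.443

h² = 0.34² + 0.04² + 0.29² + 0.14² + (-0.58)² = 0.1156 + 0.0016 + 0.0841 + 0.0196 + 0.3364 = 0.5573
Uniqueness u² = 1 − h² = 1 − 0.5573 = 0.4427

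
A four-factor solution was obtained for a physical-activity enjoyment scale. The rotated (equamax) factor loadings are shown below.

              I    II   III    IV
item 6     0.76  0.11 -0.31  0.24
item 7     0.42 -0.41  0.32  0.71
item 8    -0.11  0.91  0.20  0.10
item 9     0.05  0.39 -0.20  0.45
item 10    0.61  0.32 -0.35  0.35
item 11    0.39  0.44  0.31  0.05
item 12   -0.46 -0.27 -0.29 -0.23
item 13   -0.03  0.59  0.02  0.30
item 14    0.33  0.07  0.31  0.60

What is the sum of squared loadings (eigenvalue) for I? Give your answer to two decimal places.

SS loadings for I = 0.76² + 0.42² + (-0.11)² + 0.05² + 0.61² + 0.39² + (-0.46)² + (-0.03)² + 0.33² = 0.5776 + 0.1764 + 0.0121 + 0.0025 + 0.3721 + 0.1521 + 0.2116 + 0.0009 + 0.1089 = 1.6142

1.61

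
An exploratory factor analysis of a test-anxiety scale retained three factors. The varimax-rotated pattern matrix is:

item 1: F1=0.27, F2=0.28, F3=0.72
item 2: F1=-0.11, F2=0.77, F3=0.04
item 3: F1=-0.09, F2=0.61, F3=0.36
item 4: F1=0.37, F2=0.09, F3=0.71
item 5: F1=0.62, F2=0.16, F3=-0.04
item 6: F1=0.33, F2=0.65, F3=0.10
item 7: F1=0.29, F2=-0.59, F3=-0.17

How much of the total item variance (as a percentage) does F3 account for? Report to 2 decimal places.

SS loadings for F3 = 0.72² + 0.04² + 0.36² + 0.71² + (-0.04)² + 0.10² + (-0.17)² = 1.1942
With 7 standardized items, total variance = 7. Proportion = 1.1942/7 = 0.1706 → 17.06%.

17.06%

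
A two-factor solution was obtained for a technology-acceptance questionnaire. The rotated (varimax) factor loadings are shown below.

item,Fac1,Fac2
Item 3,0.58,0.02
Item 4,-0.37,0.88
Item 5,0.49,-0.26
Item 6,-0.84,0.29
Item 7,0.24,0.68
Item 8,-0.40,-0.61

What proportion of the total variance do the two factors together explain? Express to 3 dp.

0.566

SS loadings by factor: 1.6366, 1.7610; total = 3.3976.
Total variance with 6 standardized items is 6, so the solution explains 3.3976/6 = 0.5663.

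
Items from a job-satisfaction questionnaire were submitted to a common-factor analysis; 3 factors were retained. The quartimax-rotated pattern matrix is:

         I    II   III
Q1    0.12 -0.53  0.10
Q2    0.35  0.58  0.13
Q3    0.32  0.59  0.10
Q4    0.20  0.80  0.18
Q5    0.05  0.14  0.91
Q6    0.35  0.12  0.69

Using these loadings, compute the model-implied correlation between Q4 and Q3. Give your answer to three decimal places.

0.554

r̂ = Σ λ_i·λ_j across factors = (0.20)(0.32) + (0.80)(0.59) + (0.18)(0.10)
  = +0.0640 +0.4720 +0.0180 = 0.5540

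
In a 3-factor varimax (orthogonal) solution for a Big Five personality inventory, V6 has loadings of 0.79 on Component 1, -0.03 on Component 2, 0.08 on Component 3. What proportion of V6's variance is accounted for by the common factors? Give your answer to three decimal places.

h² = 0.79² + (-0.03)² + 0.08² = 0.6241 + 0.0009 + 0.0064 = 0.6314

0.631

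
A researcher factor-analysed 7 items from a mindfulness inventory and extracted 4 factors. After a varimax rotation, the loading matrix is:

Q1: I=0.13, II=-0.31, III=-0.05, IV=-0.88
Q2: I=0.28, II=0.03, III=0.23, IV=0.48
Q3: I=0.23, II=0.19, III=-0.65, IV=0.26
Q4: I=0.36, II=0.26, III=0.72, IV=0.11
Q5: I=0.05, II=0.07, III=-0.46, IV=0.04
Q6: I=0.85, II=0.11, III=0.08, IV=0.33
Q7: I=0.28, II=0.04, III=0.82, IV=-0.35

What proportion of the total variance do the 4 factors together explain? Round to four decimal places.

0.6435

SS loadings by factor: 1.0812, 0.2193, 1.8867, 1.3175; total = 4.5047.
Total variance with 7 standardized items is 7, so the solution explains 4.5047/7 = 0.6435.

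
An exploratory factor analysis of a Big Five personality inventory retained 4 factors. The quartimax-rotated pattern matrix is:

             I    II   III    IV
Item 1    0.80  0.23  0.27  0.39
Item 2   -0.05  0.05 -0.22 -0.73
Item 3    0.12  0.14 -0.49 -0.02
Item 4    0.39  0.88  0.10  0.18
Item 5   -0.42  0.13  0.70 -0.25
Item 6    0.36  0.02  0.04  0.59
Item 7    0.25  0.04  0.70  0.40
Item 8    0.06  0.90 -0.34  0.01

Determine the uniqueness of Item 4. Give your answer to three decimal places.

h² = 0.39² + 0.88² + 0.10² + 0.18² = 0.1521 + 0.7744 + 0.0100 + 0.0324 = 0.9689
Uniqueness u² = 1 − h² = 1 − 0.9689 = 0.0311

0.031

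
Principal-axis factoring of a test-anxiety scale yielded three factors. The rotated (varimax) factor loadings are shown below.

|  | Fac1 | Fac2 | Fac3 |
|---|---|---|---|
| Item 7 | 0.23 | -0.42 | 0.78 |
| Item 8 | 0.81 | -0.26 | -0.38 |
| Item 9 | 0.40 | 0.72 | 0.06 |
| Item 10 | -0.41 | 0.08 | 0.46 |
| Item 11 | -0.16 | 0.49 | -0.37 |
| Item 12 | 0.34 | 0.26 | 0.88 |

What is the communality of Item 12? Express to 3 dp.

h² = 0.34² + 0.26² + 0.88² = 0.1156 + 0.0676 + 0.7744 = 0.9576

0.958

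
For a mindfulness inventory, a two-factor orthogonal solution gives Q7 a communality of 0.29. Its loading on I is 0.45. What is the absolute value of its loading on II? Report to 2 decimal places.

Under orthogonal rotation h² = Σλ², so λ_II² = h² − (0.2025) = 0.29 − 0.2025 = 0.0875.
|λ| = √0.0875 = 0.2958.

0.30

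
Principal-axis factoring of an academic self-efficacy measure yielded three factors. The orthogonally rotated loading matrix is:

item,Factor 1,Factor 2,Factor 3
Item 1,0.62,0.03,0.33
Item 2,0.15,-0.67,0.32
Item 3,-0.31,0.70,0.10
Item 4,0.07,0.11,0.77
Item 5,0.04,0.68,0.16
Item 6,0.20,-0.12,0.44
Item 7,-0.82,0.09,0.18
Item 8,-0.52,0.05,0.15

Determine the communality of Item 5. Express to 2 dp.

h² = 0.04² + 0.68² + 0.16² = 0.0016 + 0.4624 + 0.0256 = 0.4896

0.49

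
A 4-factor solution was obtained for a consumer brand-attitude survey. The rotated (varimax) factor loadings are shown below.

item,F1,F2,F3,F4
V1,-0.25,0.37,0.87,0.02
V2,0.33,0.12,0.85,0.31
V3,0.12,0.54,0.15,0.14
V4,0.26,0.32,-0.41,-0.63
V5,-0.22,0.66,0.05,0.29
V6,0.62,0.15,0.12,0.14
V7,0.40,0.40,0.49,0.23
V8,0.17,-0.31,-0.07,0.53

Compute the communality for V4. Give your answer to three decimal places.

0.735

h² = 0.26² + 0.32² + (-0.41)² + (-0.63)² = 0.0676 + 0.1024 + 0.1681 + 0.3969 = 0.7350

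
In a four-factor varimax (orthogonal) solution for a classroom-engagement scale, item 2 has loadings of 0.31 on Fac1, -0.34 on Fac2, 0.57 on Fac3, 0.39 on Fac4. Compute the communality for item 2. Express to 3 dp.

h² = 0.31² + (-0.34)² + 0.57² + 0.39² = 0.0961 + 0.1156 + 0.3249 + 0.1521 = 0.6887

0.689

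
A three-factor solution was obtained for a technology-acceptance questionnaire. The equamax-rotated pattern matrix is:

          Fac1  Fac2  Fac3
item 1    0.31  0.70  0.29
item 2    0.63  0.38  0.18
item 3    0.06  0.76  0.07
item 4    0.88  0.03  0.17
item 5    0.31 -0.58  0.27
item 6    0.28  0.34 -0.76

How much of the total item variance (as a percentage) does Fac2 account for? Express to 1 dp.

27.7%

SS loadings for Fac2 = 0.70² + 0.38² + 0.76² + 0.03² + (-0.58)² + 0.34² = 1.6649
With 6 standardized items, total variance = 6. Proportion = 1.6649/6 = 0.2775 → 27.75%.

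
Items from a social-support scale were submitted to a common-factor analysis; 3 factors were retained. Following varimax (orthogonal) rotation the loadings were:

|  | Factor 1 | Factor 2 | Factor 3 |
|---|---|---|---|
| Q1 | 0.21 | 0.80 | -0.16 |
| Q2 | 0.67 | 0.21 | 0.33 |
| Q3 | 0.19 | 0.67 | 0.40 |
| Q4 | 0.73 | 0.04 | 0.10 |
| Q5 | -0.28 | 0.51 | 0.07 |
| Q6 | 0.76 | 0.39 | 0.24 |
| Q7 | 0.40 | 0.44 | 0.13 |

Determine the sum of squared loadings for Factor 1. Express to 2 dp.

1.88

SS loadings for Factor 1 = 0.21² + 0.67² + 0.19² + 0.73² + (-0.28)² + 0.76² + 0.40² = 0.0441 + 0.4489 + 0.0361 + 0.5329 + 0.0784 + 0.5776 + 0.1600 = 1.8780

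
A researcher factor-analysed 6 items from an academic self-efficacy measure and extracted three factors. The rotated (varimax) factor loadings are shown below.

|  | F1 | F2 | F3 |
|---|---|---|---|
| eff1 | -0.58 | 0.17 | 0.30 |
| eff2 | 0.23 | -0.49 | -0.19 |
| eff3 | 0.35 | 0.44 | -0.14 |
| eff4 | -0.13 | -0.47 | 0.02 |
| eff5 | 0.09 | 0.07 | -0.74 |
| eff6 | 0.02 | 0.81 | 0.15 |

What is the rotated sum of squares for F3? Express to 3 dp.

0.716

SS loadings for F3 = 0.30² + (-0.19)² + (-0.14)² + 0.02² + (-0.74)² + 0.15² = 0.0900 + 0.0361 + 0.0196 + 0.0004 + 0.5476 + 0.0225 = 0.7162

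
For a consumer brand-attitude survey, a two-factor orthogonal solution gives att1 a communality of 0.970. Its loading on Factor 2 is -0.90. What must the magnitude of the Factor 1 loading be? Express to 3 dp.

Under orthogonal rotation h² = Σλ², so λ_Factor 1² = h² − (0.8100) = 0.970 − 0.8100 = 0.1600.
|λ| = √0.1600 = 0.4000.

0.400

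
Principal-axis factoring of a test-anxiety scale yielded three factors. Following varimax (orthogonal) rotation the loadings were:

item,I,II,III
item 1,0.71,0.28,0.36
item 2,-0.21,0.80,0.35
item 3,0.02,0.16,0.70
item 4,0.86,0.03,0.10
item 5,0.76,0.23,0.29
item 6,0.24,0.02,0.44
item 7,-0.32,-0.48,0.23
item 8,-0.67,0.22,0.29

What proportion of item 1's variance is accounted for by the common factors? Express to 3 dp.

0.712

h² = 0.71² + 0.28² + 0.36² = 0.5041 + 0.0784 + 0.1296 = 0.7121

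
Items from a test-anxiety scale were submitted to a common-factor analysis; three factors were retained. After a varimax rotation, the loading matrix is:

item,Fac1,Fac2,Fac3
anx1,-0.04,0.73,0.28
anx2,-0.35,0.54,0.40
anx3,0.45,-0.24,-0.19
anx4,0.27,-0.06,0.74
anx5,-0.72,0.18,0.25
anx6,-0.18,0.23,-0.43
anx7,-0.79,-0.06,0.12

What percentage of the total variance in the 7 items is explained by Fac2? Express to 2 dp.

13.92%

SS loadings for Fac2 = 0.73² + 0.54² + (-0.24)² + (-0.06)² + 0.18² + 0.23² + (-0.06)² = 0.9746
With 7 standardized items, total variance = 7. Proportion = 0.9746/7 = 0.1392 → 13.92%.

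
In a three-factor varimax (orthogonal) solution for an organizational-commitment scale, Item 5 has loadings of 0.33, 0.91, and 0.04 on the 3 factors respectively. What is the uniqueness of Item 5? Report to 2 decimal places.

0.06

h² = 0.33² + 0.91² + 0.04² = 0.1089 + 0.8281 + 0.0016 = 0.9386
Uniqueness u² = 1 − h² = 1 − 0.9386 = 0.0614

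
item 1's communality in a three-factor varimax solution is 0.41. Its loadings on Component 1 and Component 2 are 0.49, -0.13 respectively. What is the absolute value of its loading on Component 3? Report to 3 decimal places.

Under orthogonal rotation h² = Σλ², so λ_Component 3² = h² − (0.2570) = 0.41 − 0.2570 = 0.1530.
|λ| = √0.1530 = 0.3912.

0.391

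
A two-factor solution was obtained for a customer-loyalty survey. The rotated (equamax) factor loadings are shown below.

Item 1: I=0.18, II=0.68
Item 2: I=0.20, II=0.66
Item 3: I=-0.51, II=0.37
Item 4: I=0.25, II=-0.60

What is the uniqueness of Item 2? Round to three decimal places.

0.524

h² = 0.20² + 0.66² = 0.0400 + 0.4356 = 0.4756
Uniqueness u² = 1 − h² = 1 − 0.4756 = 0.5244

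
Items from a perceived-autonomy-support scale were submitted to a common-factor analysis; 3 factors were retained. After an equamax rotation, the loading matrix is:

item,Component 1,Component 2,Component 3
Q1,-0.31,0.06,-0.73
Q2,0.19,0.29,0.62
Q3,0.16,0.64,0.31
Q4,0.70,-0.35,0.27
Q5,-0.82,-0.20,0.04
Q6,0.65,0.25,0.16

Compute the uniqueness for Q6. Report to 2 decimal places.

h² = 0.65² + 0.25² + 0.16² = 0.4225 + 0.0625 + 0.0256 = 0.5106
Uniqueness u² = 1 − h² = 1 − 0.5106 = 0.4894

0.49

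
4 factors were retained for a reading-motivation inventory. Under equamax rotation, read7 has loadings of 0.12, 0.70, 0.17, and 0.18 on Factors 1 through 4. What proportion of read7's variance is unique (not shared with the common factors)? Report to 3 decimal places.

0.434

h² = 0.12² + 0.70² + 0.17² + 0.18² = 0.0144 + 0.4900 + 0.0289 + 0.0324 = 0.5657
Uniqueness u² = 1 − h² = 1 − 0.5657 = 0.4343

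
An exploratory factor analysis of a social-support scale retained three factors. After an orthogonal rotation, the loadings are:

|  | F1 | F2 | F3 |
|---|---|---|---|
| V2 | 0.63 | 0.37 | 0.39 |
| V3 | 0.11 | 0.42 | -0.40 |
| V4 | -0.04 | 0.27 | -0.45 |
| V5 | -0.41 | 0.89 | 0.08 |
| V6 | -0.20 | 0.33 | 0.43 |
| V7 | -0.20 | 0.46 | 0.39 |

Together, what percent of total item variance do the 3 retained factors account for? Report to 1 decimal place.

50.3%

SS loadings by factor: 0.6587, 1.4988, 0.8580; total = 3.0155.
Total variance with 6 standardized items is 6, so the solution explains 3.0155/6 = 0.5026 = 50.26%.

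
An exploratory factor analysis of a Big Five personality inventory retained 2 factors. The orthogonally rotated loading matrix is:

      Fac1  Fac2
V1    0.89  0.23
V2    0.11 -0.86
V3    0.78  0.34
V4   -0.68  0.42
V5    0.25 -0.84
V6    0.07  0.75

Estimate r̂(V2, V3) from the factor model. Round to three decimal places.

r̂ = Σ λ_i·λ_j across factors = (0.11)(0.78) + (-0.86)(0.34)
  = +0.0858 -0.2924 = -0.2066

-0.207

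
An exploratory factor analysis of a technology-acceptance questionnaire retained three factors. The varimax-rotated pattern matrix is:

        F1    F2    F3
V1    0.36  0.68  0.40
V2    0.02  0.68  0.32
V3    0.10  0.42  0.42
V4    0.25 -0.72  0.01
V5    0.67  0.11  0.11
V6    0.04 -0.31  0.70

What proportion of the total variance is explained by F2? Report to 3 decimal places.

SS loadings for F2 = 0.68² + 0.68² + 0.42² + (-0.72)² + 0.11² + (-0.31)² = 1.7278
Proportion of variance = 1.7278 / 6 = 0.2880.

0.288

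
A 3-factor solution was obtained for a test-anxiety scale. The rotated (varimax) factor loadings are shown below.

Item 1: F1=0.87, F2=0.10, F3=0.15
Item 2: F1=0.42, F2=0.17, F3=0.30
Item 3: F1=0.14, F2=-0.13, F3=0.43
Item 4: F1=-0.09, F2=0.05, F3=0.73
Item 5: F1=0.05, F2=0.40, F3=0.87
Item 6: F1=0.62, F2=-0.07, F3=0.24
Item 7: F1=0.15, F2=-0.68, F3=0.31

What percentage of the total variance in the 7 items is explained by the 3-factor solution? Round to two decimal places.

54.24%

SS loadings by factor: 1.3704, 0.6856, 1.7409; total = 3.7969.
Total variance with 7 standardized items is 7, so the solution explains 3.7969/7 = 0.5424 = 54.24%.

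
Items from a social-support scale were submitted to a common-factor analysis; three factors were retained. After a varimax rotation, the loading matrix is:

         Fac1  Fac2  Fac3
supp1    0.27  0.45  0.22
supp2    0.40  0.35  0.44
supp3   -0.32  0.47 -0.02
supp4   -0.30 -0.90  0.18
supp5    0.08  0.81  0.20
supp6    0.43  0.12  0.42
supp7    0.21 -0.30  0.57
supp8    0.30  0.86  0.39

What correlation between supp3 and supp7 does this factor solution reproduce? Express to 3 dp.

-0.220

r̂ = Σ λ_i·λ_j across factors = (-0.32)(0.21) + (0.47)(-0.30) + (-0.02)(0.57)
  = -0.0672 -0.1410 -0.0114 = -0.2196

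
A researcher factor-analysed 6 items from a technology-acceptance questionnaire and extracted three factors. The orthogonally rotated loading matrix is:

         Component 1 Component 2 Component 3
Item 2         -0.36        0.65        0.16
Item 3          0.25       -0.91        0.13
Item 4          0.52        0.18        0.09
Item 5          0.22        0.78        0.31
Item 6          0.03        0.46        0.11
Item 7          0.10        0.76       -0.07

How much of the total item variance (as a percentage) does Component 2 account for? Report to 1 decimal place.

44.7%

SS loadings for Component 2 = 0.65² + (-0.91)² + 0.18² + 0.78² + 0.46² + 0.76² = 2.6806
With 6 standardized items, total variance = 6. Proportion = 2.6806/6 = 0.4468 → 44.68%.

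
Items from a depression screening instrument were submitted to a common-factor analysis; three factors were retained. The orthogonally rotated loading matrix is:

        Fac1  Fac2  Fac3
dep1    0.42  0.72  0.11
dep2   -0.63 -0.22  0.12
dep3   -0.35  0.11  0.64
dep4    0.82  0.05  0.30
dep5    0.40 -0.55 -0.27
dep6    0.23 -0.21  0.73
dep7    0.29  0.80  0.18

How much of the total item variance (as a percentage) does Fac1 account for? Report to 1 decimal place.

23.8%

SS loadings for Fac1 = 0.42² + (-0.63)² + (-0.35)² + 0.82² + 0.40² + 0.23² + 0.29² = 1.6652
With 7 standardized items, total variance = 7. Proportion = 1.6652/7 = 0.2379 → 23.79%.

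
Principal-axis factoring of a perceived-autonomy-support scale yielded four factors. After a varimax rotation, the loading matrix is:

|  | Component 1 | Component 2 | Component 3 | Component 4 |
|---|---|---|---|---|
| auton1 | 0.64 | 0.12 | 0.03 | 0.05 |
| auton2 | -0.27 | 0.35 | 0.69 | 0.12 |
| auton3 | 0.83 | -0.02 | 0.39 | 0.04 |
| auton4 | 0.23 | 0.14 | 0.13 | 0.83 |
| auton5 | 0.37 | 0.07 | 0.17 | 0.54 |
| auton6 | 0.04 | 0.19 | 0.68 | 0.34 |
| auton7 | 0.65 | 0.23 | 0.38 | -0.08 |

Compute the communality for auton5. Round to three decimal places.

0.462

h² = 0.37² + 0.07² + 0.17² + 0.54² = 0.1369 + 0.0049 + 0.0289 + 0.2916 = 0.4623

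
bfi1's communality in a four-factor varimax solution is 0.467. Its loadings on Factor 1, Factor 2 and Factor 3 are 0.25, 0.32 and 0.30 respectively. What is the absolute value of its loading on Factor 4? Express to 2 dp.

0.46

Under orthogonal rotation h² = Σλ², so λ_Factor 4² = h² − (0.2549) = 0.467 − 0.2549 = 0.2121.
|λ| = √0.2121 = 0.4605.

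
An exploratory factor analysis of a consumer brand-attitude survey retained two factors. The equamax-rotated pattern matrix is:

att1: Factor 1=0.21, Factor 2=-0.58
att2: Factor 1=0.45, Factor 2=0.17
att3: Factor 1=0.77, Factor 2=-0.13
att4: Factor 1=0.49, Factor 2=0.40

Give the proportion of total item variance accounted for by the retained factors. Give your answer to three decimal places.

0.405

SS loadings by factor: 1.0796, 0.5422; total = 1.6218.
Total variance with 4 standardized items is 4, so the solution explains 1.6218/4 = 0.4054.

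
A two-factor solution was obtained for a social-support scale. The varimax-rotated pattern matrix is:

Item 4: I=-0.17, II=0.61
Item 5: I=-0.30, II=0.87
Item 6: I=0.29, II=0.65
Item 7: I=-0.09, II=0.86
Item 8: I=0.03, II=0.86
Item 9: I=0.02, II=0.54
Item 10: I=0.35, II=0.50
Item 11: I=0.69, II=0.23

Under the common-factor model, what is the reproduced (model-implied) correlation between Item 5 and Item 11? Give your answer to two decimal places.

-0.01

r̂ = Σ λ_i·λ_j across factors = (-0.30)(0.69) + (0.87)(0.23)
  = -0.2070 +0.2001 = -0.0069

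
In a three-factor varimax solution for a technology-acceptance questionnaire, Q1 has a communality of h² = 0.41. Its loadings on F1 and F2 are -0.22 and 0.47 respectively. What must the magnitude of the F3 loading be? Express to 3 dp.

Under orthogonal rotation h² = Σλ², so λ_F3² = h² − (0.2693) = 0.41 − 0.2693 = 0.1407.
|λ| = √0.1407 = 0.3751.

0.375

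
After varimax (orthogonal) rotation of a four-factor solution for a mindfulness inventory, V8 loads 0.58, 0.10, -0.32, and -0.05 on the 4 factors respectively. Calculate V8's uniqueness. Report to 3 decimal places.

0.549

h² = 0.58² + 0.10² + (-0.32)² + (-0.05)² = 0.3364 + 0.0100 + 0.1024 + 0.0025 = 0.4513
Uniqueness u² = 1 − h² = 1 − 0.4513 = 0.5487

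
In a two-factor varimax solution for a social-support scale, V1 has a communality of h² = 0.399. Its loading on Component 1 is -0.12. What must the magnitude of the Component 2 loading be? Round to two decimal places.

0.62

Under orthogonal rotation h² = Σλ², so λ_Component 2² = h² − (0.0144) = 0.399 − 0.0144 = 0.3846.
|λ| = √0.3846 = 0.6202.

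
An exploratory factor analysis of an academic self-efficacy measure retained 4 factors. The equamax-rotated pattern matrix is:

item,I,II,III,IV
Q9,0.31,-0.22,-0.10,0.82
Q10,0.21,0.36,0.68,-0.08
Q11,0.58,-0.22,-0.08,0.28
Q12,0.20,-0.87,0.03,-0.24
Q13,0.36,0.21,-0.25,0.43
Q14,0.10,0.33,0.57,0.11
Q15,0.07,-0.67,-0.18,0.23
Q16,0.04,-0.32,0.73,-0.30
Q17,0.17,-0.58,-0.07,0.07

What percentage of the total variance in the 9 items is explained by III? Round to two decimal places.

15.97%

SS loadings for III = (-0.10)² + 0.68² + (-0.08)² + 0.03² + (-0.25)² + 0.57² + (-0.18)² + 0.73² + (-0.07)² = 1.4373
With 9 standardized items, total variance = 9. Proportion = 1.4373/9 = 0.1597 → 15.97%.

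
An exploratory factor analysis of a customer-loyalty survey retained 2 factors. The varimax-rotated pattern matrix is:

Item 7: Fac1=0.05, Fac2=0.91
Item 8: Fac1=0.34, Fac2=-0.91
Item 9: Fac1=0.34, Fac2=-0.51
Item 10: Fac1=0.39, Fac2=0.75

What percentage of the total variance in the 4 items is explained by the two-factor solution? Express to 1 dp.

SS loadings by factor: 0.3858, 2.4788; total = 2.8646.
Total variance with 4 standardized items is 4, so the solution explains 2.8646/4 = 0.7162 = 71.62%.

71.6%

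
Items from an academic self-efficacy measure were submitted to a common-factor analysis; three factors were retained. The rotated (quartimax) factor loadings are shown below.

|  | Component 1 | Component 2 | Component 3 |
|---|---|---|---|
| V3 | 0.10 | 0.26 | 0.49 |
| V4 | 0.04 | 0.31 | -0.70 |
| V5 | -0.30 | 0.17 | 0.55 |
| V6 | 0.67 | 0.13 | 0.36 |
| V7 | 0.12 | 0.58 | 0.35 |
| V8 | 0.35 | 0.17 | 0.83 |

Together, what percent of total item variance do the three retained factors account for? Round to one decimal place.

SS loadings by factor: 0.6874, 0.5748, 1.9736; total = 3.2358.
Total variance with 6 standardized items is 6, so the solution explains 3.2358/6 = 0.5393 = 53.93%.

53.9%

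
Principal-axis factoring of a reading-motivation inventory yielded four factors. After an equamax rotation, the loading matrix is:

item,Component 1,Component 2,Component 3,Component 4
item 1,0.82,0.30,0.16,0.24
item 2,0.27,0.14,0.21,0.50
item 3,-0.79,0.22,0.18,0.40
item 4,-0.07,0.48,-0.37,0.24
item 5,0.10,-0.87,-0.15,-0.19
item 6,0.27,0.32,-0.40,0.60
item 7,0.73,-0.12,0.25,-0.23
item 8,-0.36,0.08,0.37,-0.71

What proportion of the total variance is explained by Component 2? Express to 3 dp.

0.159

SS loadings for Component 2 = 0.30² + 0.14² + 0.22² + 0.48² + (-0.87)² + 0.32² + (-0.12)² + 0.08² = 1.2685
Proportion of variance = 1.2685 / 8 = 0.1586.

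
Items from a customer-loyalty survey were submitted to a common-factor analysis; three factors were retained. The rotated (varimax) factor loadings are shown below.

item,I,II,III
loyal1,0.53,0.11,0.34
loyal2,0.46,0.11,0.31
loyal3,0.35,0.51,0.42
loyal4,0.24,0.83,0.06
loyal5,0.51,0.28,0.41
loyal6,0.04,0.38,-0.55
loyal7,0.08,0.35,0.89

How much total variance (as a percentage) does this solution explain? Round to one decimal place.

SS loadings by factor: 0.9407, 1.3185, 1.6544; total = 3.9136.
Total variance with 7 standardized items is 7, so the solution explains 3.9136/7 = 0.5591 = 55.91%.

55.9%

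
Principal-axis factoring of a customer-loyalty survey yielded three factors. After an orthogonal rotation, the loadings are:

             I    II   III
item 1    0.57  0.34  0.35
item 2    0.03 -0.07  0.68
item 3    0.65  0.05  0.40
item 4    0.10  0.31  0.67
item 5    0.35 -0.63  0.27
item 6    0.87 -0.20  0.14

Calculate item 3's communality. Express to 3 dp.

h² = 0.65² + 0.05² + 0.40² = 0.4225 + 0.0025 + 0.1600 = 0.5850

0.585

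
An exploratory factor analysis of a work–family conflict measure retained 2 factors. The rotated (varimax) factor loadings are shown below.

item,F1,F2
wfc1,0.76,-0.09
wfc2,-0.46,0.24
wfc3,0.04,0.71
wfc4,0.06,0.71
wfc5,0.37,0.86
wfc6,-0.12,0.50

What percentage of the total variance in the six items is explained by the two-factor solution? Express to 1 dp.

SS loadings by factor: 0.9457, 2.0635; total = 3.0092.
Total variance with 6 standardized items is 6, so the solution explains 3.0092/6 = 0.5015 = 50.15%.

50.2%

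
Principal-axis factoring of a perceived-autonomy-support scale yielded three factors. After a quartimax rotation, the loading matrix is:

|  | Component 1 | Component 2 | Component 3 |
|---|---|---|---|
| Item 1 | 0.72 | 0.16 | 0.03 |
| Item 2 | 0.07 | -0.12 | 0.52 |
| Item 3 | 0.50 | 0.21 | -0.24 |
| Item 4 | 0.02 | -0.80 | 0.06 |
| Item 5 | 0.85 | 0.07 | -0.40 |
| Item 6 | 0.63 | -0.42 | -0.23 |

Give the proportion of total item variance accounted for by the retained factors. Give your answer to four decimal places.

0.5573

SS loadings by factor: 1.8931, 0.9054, 0.5454; total = 3.3439.
Total variance with 6 standardized items is 6, so the solution explains 3.3439/6 = 0.5573.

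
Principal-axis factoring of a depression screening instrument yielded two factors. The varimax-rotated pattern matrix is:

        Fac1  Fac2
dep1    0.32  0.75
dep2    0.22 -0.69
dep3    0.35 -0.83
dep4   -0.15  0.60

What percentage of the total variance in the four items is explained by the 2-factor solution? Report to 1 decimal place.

Communalities: 0.6649, 0.5245, 0.8114, 0.3825; Σh² = 2.3833.
Total variance with 4 standardized items is 4, so the solution explains 2.3833/4 = 0.5958 = 59.58%.

59.6%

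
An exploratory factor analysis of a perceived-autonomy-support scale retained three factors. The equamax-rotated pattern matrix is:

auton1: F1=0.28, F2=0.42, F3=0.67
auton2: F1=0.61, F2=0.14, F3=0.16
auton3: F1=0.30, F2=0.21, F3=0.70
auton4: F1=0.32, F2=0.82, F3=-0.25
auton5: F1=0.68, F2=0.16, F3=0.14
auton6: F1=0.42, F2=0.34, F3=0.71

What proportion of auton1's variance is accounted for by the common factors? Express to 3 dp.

0.704

h² = 0.28² + 0.42² + 0.67² = 0.0784 + 0.1764 + 0.4489 = 0.7037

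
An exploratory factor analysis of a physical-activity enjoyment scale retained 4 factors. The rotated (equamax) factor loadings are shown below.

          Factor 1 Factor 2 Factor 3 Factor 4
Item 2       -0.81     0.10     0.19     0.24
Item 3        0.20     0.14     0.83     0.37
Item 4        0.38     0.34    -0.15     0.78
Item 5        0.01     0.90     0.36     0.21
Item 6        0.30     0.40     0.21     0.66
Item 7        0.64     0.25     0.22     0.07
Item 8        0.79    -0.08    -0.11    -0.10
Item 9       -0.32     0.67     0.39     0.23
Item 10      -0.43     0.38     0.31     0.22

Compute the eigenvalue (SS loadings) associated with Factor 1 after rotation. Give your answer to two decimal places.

SS loadings for Factor 1 = (-0.81)² + 0.20² + 0.38² + 0.01² + 0.30² + 0.64² + 0.79² + (-0.32)² + (-0.43)² = 0.6561 + 0.0400 + 0.1444 + 0.0001 + 0.0900 + 0.4096 + 0.6241 + 0.1024 + 0.1849 = 2.2516

2.25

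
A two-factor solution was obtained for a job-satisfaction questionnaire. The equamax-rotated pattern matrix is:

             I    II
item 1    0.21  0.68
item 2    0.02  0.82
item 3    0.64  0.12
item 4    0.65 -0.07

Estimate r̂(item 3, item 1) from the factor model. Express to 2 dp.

0.22

r̂ = Σ λ_i·λ_j across factors = (0.64)(0.21) + (0.12)(0.68)
  = +0.1344 +0.0816 = 0.2160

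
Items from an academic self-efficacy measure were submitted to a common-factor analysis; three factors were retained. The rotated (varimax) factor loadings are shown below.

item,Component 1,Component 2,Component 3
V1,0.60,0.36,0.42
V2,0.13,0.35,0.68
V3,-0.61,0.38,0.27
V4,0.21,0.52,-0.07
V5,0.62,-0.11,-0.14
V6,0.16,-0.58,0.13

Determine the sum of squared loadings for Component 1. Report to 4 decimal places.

SS loadings for Component 1 = 0.60² + 0.13² + (-0.61)² + 0.21² + 0.62² + 0.16² = 0.3600 + 0.0169 + 0.3721 + 0.0441 + 0.3844 + 0.0256 = 1.2031

1.2031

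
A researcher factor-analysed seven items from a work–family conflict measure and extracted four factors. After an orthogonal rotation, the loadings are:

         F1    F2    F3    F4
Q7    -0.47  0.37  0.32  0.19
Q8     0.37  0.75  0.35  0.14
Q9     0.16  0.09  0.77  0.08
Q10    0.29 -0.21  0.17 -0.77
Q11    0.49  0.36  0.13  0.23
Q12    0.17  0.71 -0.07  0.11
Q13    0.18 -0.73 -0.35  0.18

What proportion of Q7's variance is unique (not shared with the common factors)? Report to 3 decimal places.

h² = (-0.47)² + 0.37² + 0.32² + 0.19² = 0.2209 + 0.1369 + 0.1024 + 0.0361 = 0.4963
Uniqueness u² = 1 − h² = 1 − 0.4963 = 0.5037

0.504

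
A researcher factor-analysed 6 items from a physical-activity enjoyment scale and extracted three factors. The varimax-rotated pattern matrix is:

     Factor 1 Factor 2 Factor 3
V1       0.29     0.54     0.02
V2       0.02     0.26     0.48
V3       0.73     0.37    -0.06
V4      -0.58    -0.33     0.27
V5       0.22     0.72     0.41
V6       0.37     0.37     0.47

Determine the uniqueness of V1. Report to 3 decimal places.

0.624

h² = 0.29² + 0.54² + 0.02² = 0.0841 + 0.2916 + 0.0004 = 0.3761
Uniqueness u² = 1 − h² = 1 − 0.3761 = 0.6239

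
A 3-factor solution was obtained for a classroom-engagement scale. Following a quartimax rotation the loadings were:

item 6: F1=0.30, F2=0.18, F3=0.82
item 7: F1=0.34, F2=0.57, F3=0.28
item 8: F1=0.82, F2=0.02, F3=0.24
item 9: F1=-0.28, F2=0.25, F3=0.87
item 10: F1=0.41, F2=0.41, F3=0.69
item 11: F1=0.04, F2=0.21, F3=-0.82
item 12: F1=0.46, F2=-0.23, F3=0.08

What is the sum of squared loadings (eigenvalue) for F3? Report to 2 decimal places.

SS loadings for F3 = 0.82² + 0.28² + 0.24² + 0.87² + 0.69² + (-0.82)² + 0.08² = 0.6724 + 0.0784 + 0.0576 + 0.7569 + 0.4761 + 0.6724 + 0.0064 = 2.7202

2.72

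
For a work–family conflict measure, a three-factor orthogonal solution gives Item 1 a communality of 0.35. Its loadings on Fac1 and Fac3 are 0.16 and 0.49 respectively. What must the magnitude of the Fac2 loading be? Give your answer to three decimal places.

Under orthogonal rotation h² = Σλ², so λ_Fac2² = h² − (0.2657) = 0.35 − 0.2657 = 0.0843.
|λ| = √0.0843 = 0.2903.

0.290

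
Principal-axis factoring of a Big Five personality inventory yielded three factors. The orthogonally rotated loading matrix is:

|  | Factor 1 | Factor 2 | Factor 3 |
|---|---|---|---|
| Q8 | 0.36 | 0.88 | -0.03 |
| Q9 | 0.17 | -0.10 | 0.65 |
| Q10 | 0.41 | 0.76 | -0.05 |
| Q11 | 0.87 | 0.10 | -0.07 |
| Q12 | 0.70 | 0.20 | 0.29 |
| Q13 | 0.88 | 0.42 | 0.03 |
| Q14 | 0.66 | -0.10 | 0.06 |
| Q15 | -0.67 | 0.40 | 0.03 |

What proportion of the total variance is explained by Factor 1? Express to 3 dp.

0.404

SS loadings for Factor 1 = 0.36² + 0.17² + 0.41² + 0.87² + 0.70² + 0.88² + 0.66² + (-0.67)² = 3.2324
Proportion of variance = 3.2324 / 8 = 0.4041.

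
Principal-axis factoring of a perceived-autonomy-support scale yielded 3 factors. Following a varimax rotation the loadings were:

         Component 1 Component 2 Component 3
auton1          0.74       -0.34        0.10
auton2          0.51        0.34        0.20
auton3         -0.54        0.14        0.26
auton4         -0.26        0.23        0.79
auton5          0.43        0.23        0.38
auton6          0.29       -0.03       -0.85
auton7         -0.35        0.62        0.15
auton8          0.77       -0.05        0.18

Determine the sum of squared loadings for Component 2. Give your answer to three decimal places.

SS loadings for Component 2 = (-0.34)² + 0.34² + 0.14² + 0.23² + 0.23² + (-0.03)² + 0.62² + (-0.05)² = 0.1156 + 0.1156 + 0.0196 + 0.0529 + 0.0529 + 0.0009 + 0.3844 + 0.0025 = 0.7444

0.744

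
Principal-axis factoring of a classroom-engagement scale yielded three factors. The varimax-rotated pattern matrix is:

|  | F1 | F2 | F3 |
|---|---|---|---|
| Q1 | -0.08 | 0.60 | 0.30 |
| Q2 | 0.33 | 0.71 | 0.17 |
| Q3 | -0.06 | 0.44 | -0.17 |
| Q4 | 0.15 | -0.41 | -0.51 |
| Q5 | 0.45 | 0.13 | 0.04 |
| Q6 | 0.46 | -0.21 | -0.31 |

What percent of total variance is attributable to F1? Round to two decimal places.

9.26%

SS loadings for F1 = (-0.08)² + 0.33² + (-0.06)² + 0.15² + 0.45² + 0.46² = 0.5555
With 6 standardized items, total variance = 6. Proportion = 0.5555/6 = 0.0926 → 9.26%.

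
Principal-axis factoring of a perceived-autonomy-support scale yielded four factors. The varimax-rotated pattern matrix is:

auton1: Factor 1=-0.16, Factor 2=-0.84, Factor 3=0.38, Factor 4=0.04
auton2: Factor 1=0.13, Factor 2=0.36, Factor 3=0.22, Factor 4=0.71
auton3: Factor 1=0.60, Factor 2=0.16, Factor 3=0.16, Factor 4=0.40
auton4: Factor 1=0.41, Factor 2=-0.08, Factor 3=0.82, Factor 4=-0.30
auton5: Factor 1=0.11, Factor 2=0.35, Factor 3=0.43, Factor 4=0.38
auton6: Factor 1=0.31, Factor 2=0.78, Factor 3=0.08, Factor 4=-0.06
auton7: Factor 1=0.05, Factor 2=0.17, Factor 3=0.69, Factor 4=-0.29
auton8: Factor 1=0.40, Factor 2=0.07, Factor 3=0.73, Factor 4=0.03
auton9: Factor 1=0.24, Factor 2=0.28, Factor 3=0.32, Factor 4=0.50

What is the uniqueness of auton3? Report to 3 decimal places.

0.429

h² = 0.60² + 0.16² + 0.16² + 0.40² = 0.3600 + 0.0256 + 0.0256 + 0.1600 = 0.5712
Uniqueness u² = 1 − h² = 1 − 0.5712 = 0.4288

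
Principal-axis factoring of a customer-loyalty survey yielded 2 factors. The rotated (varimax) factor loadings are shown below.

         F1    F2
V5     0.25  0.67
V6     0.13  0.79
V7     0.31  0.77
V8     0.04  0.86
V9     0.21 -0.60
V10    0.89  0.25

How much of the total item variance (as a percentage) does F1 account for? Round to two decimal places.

SS loadings for F1 = 0.25² + 0.13² + 0.31² + 0.04² + 0.21² + 0.89² = 1.0133
With 6 standardized items, total variance = 6. Proportion = 1.0133/6 = 0.1689 → 16.89%.

16.89%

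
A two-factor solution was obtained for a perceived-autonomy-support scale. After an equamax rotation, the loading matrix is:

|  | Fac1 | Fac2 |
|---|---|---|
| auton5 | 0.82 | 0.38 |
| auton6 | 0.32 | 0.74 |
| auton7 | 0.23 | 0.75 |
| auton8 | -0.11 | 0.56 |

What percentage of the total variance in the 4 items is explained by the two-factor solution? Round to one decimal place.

SS loadings by factor: 0.8398, 1.5681; total = 2.4079.
Total variance with 4 standardized items is 4, so the solution explains 2.4079/4 = 0.6020 = 60.20%.

60.2%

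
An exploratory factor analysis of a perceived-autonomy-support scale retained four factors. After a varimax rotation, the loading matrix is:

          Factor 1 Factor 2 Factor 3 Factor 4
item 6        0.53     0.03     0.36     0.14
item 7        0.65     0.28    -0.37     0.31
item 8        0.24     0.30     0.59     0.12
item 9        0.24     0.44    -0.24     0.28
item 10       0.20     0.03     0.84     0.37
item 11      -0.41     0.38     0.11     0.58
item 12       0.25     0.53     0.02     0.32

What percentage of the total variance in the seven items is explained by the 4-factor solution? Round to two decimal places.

SS loadings by factor: 1.0892, 0.7891, 1.3903, 0.7842; total = 4.0528.
Total variance with 7 standardized items is 7, so the solution explains 4.0528/7 = 0.5790 = 57.90%.

57.90%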